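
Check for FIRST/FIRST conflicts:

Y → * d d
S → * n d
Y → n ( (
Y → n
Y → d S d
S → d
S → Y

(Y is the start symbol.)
A FIRST/FIRST conflict occurs when two productions N → α and N → β for the same non-terminal have FIRST(α) ∩ FIRST(β) ≠ ∅ (with ε ∈ FIRST of a nullable right-hand side, so two nullable alternatives also conflict).

FIRST sets of the non-terminals at (or reachable through a nullable prefix from) the front of some alternative:
  FIRST(Y) = { '*', 'd', 'n' }

Productions for Y:
  Y → * d d: FIRST = { '*' }
  Y → n ( (: FIRST = { 'n' }
  Y → n: FIRST = { 'n' }
  Y → d S d: FIRST = { 'd' }
Productions for S:
  S → * n d: FIRST = { '*' }
  S → d: FIRST = { 'd' }
  S → Y: FIRST = { '*', 'd', 'n' }

Conflict for Y: Y → n ( ( and Y → n
  Overlap: { 'n' }
Conflict for S: S → * n d and S → Y
  Overlap: { '*' }
Conflict for S: S → d and S → Y
  Overlap: { 'd' }

Answer: Yes. Y → n '(' '(' / Y → n on { 'n' }; S → '*' n d / S → Y on { '*' }; S → d / S → Y on { 'd' }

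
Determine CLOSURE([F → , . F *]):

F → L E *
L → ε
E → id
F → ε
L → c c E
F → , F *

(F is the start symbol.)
Start with: [F → , . F *]
  [F → , . F *] has the dot before F: add [F → . L E *], [F → .], [F → . , F *]
  [F → . L E *] has the dot before L: add [L → .], [L → . c c E]
No further items can be added.

CLOSURE = { [F → , . F *], [F → . , F *], [F → . L E *], [F → .], [L → . c c E], [L → .] }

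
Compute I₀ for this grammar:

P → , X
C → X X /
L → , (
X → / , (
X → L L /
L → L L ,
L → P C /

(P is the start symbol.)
First, augment the grammar with P' → P
I₀ = CLOSURE({ [P' → . P] }):
  [P' → . P] has the dot before P: add [P → . , X]
No further items can be added.

I₀ = { [P → . , X], [P' → . P] }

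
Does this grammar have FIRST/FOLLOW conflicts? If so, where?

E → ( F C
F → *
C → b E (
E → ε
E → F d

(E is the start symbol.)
Yes. E → '(' F C with FOLLOW(E) on { '(' }

A FIRST/FOLLOW conflict occurs when a non-terminal N has a nullable alternative N → β (β ⇒* ε) and another alternative N → α with FIRST(α) ∩ FOLLOW(N) ≠ ∅: on such a lookahead the parser cannot decide between expanding α and letting N vanish via β.

Nullable non-terminals: E.
FIRST sets used below: FIRST(F) = { '*' }

E: nullable alternative(s) E → ε; FOLLOW(E) = { $, '(' }
  E → ( F C: FIRST \ {ε} = { '(' } — overlaps FOLLOW(E) on { '(' }: CONFLICT
  E → ε: FIRST \ {ε} = { } — this is the only nullable alternative, skip
  E → F d: FIRST \ {ε} = { '*' } — disjoint from FOLLOW(E)

C, F have no nullable alternative, so no FIRST/FOLLOW check is needed there.

So the grammar has 1 FIRST/FOLLOW conflict (marked CONFLICT above).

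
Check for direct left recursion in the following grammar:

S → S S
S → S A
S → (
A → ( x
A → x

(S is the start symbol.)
Direct left recursion occurs when N → N α for some non-terminal N (the right-hand side begins with the left-hand side itself).

S → S S: LEFT RECURSIVE (starts with S)
S → S A: LEFT RECURSIVE (starts with S)
S → (: starts with '('
A → ( x: starts with '('
A → x: starts with x

The grammar has direct left recursion on: S.

Answer: Yes, S is left-recursive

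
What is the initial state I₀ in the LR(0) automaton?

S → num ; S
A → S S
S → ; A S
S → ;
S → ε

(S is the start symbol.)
First, augment the grammar with S' → S
I₀ = CLOSURE({ [S' → . S] }):
  [S' → . S] has the dot before S: add [S → . num ; S], [S → . ; A S], [S → . ;], [S → .]
No further items can be added.

I₀ = { [S → . ; A S], [S → . ;], [S → . num ; S], [S → .], [S' → . S] }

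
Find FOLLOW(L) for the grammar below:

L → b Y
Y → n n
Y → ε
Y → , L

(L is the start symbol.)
{ $ }

L is the start symbol, so $ ∈ FOLLOW(L).
In Y → , L: L is at the end, add FOLLOW(Y)

The FOLLOW sets referred to above (computed the same way, to a fixed point):
  FOLLOW(Y) = { $ }

Taking the union: FOLLOW(L) = { $ }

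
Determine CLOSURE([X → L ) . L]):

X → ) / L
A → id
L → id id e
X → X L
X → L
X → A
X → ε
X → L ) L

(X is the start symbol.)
{ [L → . id id e], [X → L ) . L] }

Start with: [X → L ) . L]
  [X → L ) . L] has the dot before L: add [L → . id id e]
No further items can be added.

CLOSURE = { [L → . id id e], [X → L ) . L] }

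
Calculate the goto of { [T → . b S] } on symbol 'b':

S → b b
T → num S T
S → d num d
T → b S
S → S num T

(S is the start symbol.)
{ [S → . S num T], [S → . b b], [S → . d num d], [T → b . S] }

GOTO(I, 'b') = CLOSURE({ [A → αX.β] : [A → α.Xβ] ∈ I, X = 'b' })

Items with dot before 'b', with the dot advanced:
  [T → . b S] → [T → b . S]
Closure of the advanced items:
  [T → b . S] has the dot before S: add [S → . b b], [S → . d num d], [S → . S num T]

GOTO = { [S → . S num T], [S → . b b], [S → . d num d], [T → b . S] }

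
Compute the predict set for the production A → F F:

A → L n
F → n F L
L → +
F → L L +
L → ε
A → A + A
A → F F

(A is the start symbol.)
{ '+', 'n' }

PREDICT(A → F F) = (FIRST(RHS) \ {ε}) ∪ (FOLLOW(A) if ε ∈ FIRST(RHS), i.e. RHS ⇒* ε)
FIRST(F) = { '+', 'n' }
FIRST(F F) = { '+', 'n' }
ε ∉ FIRST(F F), so FOLLOW(A) is not added.
PREDICT(A → F F) = { '+', 'n' }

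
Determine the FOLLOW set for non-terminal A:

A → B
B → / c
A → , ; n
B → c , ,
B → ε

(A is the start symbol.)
To compute FOLLOW(A), find every occurrence of A on a right-hand side N → α A β: add FIRST(β) \ {ε}, and if β is empty or nullable also add FOLLOW(N). Iterate to a fixed point.

A is the start symbol, so $ ∈ FOLLOW(A).
A does not occur on any right-hand side.

Taking the union: FOLLOW(A) = { $ }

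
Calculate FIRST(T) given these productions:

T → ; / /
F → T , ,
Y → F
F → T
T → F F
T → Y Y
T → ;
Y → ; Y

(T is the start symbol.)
To compute FIRST(T), examine every production with T on the left-hand side, reading each right-hand side left to right until a non-nullable symbol is reached.

FIRST sets of the other non-terminals involved (by the same procedure, iterated to a fixed point):
  FIRST(F) = { ';' }
  FIRST(Y) = { ';' }

From T → ; / /:
  - ';' is a terminal: add ';' and stop
From T → F F:
  - F is a non-terminal: add FIRST(F) \ {ε} = { ';' }
    F is not nullable, so stop
From T → Y Y:
  - Y is a non-terminal: add FIRST(Y) \ {ε} = { ';' }
    Y is not nullable, so stop
From T → ;:
  - ';' is a terminal: add ';' and stop

Collecting: FIRST(T) = { ';' }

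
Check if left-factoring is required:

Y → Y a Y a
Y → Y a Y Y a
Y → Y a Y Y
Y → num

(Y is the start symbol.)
Yes, Y has productions with common prefix 'Y a Y'

Left-factoring is needed when two productions for the same non-terminal
share a common prefix on the right-hand side.

Productions for Y:
  Y → Y a Y a
  Y → Y a Y Y a
  Y → Y a Y Y
  Y → num

Found common prefix 'Y a Y' in productions for Y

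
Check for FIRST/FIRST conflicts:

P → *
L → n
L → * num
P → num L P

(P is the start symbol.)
Productions for P:
  P → *: FIRST = { '*' }
  P → num L P: FIRST = { 'num' }
Productions for L:
  L → n: FIRST = { 'n' }
  L → * num: FIRST = { '*' }

All alternatives of each non-terminal have pairwise disjoint FIRST sets.

Answer: No FIRST/FIRST conflicts.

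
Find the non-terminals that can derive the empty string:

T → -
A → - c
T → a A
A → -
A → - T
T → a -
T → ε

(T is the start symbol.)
{ 'T' }

ε-productions: T → ε
So T is immediately nullable.
No further non-terminal can be added: every production for the remaining non-terminals contains a terminal or a non-nullable non-terminal.
Nullable = { 'T' }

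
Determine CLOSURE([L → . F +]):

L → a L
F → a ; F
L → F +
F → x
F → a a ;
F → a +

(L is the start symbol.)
{ [F → . a +], [F → . a ; F], [F → . a a ;], [F → . x], [L → . F +] }

To compute CLOSURE, for each item [A → α.Bβ] where B is a non-terminal, add [B → .γ] for all productions B → γ; repeat for the newly added items until nothing changes.

Start with: [L → . F +]
  [L → . F +] has the dot before F: add [F → . a ; F], [F → . x], [F → . a a ;], [F → . a +]
No further items can be added.

CLOSURE = { [F → . a +], [F → . a ; F], [F → . a a ;], [F → . x], [L → . F +] }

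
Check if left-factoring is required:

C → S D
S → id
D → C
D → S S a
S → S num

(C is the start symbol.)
Left-factoring is needed when two productions for the same non-terminal
share a common prefix on the right-hand side.

Productions for S:
  S → id
  S → S num
Productions for D:
  D → C
  D → S S a

No common prefixes found.

Answer: No, left-factoring is not needed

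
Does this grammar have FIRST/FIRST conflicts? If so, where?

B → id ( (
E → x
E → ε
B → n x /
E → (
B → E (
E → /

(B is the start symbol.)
A FIRST/FIRST conflict occurs when two productions N → α and N → β for the same non-terminal have FIRST(α) ∩ FIRST(β) ≠ ∅ (with ε ∈ FIRST of a nullable right-hand side, so two nullable alternatives also conflict).

FIRST sets of the non-terminals at (or reachable through a nullable prefix from) the front of some alternative:
  FIRST(E) = { '(', '/', 'x', ε }

Productions for B:
  B → id ( (: FIRST = { 'id' }
  B → n x /: FIRST = { 'n' }
  B → E (: FIRST = { '(', '/', 'x' }
Productions for E:
  E → x: FIRST = { 'x' }
  E → ε: FIRST = { ε }
  E → (: FIRST = { '(' }
  E → /: FIRST = { '/' }

All alternatives of each non-terminal have pairwise disjoint FIRST sets.

Answer: No FIRST/FIRST conflicts.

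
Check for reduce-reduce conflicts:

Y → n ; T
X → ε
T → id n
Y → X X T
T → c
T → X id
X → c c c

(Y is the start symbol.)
No reduce-reduce conflicts

A reduce-reduce conflict occurs when an LR(0) state has two complete items [A → α .] and [B → β .] — both call for a reduction, and with no lookahead the parser cannot choose between them.

Augment with Y' → Y and build the canonical LR(0) collection (I0 = CLOSURE({[Y' → . Y]}), then GOTO on every symbol after a dot until no new states appear). It has 16 states:
  I0: { [X → . c c c], [X → .], [Y → . X X T], [Y → . n ; T], [Y' → . Y] }  — shift, reduce
  I1: { [X → . c c c], [X → .], [Y → X . X T] }  — shift, reduce
  I2: { [Y' → Y .] }  — accept
  I3: { [X → c . c c] }  — shift
  I4: { [Y → n . ; T] }  — shift
  I5: { [T → . X id], [T → . c], [T → . id n], [X → . c c c], [X → .], [Y → n ; . T] }  — shift, reduce
  I6: { [Y → n ; T .] }  — reduce
  I7: { [T → X . id] }  — shift
  I8: { [T → c .], [X → c . c c] }  — shift, reduce
  I9: { [T → id . n] }  — shift
  I10: { [T → id n .] }  — reduce
  I11: { [X → c c . c] }  — shift
  I12: { [X → c c c .] }  — reduce
  I13: { [T → X id .] }  — reduce
  I14: { [T → . X id], [T → . c], [T → . id n], [X → . c c c], [X → .], [Y → X X . T] }  — shift, reduce
  I15: { [Y → X X T .] }  — reduce

No state contains more than one complete item.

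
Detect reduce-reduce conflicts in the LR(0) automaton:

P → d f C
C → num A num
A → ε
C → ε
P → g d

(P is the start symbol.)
No reduce-reduce conflicts

A reduce-reduce conflict occurs when an LR(0) state has two complete items [A → α .] and [B → β .] — both call for a reduction, and with no lookahead the parser cannot choose between them.

Augment with P' → P and build the canonical LR(0) collection (I0 = CLOSURE({[P' → . P]}), then GOTO on every symbol after a dot until no new states appear). It has 10 states:
  I0: { [P → . d f C], [P → . g d], [P' → . P] }  — shift
  I1: { [P' → P .] }  — accept
  I2: { [P → d . f C] }  — shift
  I3: { [P → g . d] }  — shift
  I4: { [P → g d .] }  — reduce
  I5: { [C → . num A num], [C → .], [P → d f . C] }  — shift, reduce
  I6: { [P → d f C .] }  — reduce
  I7: { [A → .], [C → num . A num] }  — reduce
  I8: { [C → num A . num] }  — shift
  I9: { [C → num A num .] }  — reduce

No state contains more than one complete item.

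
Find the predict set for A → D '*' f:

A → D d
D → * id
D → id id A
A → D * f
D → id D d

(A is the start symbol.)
PREDICT(A → D '*' f) = (FIRST(RHS) \ {ε}) ∪ (FOLLOW(A) if ε ∈ FIRST(RHS), i.e. RHS ⇒* ε)
FIRST(D) = { '*', 'id' }
FIRST(D '*' f) = { '*', 'id' }
ε ∉ FIRST(D '*' f), so FOLLOW(A) is not added.
PREDICT(A → D '*' f) = { '*', 'id' }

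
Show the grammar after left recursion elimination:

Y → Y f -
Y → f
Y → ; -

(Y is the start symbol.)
Y is directly left-recursive. The standard transformation for
  A → A α₁ | ... | A α_m | β₁ | ... | β_n
is
  A  → β₁ A' | ... | β_n A'
  A' → α₁ A' | ... | α_m A' | ε

Y → f becomes Y → f Y'
Y → ; - becomes Y → ; - Y'
Y → Y f - becomes Y' → f - Y'
Add Y' → ε

Resulting grammar:
Y → f Y'
Y → ; - Y'
Y' → f - Y'
Y' → ε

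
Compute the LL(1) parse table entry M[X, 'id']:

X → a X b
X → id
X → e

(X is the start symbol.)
X → id

To find M[X, 'id'], we find productions for X where 'id' is in the predict set (PREDICT(N → α) = (FIRST(α) \ {ε}) ∪ (FOLLOW(N) if α ⇒* ε)).

X → a X b: PREDICT = { 'a' }
X → id: PREDICT = { 'id' }
  'id' is in predict set, so this production goes in M[X, 'id']
X → e: PREDICT = { 'e' }

M[X, 'id'] = X → id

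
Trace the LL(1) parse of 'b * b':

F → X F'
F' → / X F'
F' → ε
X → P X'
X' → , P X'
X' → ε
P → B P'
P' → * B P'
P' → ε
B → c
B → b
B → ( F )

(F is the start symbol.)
LL(1) parsing maintains a stack (initially the start symbol over $) and the input. At each step: if the stack top is a terminal, match it against the current input token; if it is a non-terminal N, replace it with the RHS of M[N, lookahead] (the unique production whose predict set contains the lookahead).

Stack is shown with the top on the left.

Stack           Input    Action
-------------------------------
F $             b * b $  output F → X F'
X F' $          b * b $  output X → P X'
P X' F' $       b * b $  output P → B P'
B P' X' F' $    b * b $  output B → b
b P' X' F' $    b * b $  match 'b'
P' X' F' $      * b $    output P' → * B P'
* B P' X' F' $  * b $    match '*'
B P' X' F' $    b $      output B → b
b P' X' F' $    b $      match 'b'
P' X' F' $      $        output P' → ε
X' F' $         $        output X' → ε
F' $            $        output F' → ε
$               $        accept

The string is accepted.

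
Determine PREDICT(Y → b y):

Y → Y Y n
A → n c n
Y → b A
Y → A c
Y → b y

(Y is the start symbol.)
{ 'b' }

PREDICT(Y → b y) = (FIRST(RHS) \ {ε}) ∪ (FOLLOW(Y) if ε ∈ FIRST(RHS), i.e. RHS ⇒* ε)
FIRST(b y) = { 'b' }
ε ∉ FIRST(b y), so FOLLOW(Y) is not added.
PREDICT(Y → b y) = { 'b' }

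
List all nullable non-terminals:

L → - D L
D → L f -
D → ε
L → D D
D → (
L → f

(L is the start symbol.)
A non-terminal is nullable if it can derive ε (the empty string): either it has an ε-production, or it has a production whose right-hand side consists entirely of nullable non-terminals.

ε-productions: D → ε
So D is immediately nullable.
L → D D: every symbol on the right is nullable, so L is nullable too.
Every non-terminal is now nullable.
Nullable = { 'D', 'L' }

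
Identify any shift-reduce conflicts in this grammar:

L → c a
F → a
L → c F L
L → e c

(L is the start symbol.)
No shift-reduce conflicts

A shift-reduce conflict occurs when an LR(0) state has both:
  - a complete (reduce) item [A → α .] (dot at the end), and
  - a shift item [B → β . c γ] (dot before a terminal).

Augment with L' → L and build the canonical LR(0) collection (I0 = CLOSURE({[L' → . L]}), then GOTO on every symbol after a dot until no new states appear). It has 8 states:
  I0: { [L → . c F L], [L → . c a], [L → . e c], [L' → . L] }  — shift
  I1: { [L' → L .] }  — accept
  I2: { [F → . a], [L → c . F L], [L → c . a] }  — shift
  I3: { [L → e . c] }  — shift
  I4: { [L → e c .] }  — reduce
  I5: { [L → . c F L], [L → . c a], [L → . e c], [L → c F . L] }  — shift
  I6: { [F → a .], [L → c a .] }  — 2 reduces
  I7: { [L → c F L .] }  — reduce

No state contains both a complete item and a shift item.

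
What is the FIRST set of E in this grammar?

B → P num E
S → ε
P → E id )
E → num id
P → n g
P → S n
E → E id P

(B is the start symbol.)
From E → num id:
  - num is a terminal: add 'num' and stop
From E → E id P:
  - E is the symbol being defined: contributes nothing new
    E is not nullable, so stop

Collecting: FIRST(E) = { 'num' }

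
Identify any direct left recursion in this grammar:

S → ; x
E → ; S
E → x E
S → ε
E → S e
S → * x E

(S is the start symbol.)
Direct left recursion occurs when N → N α for some non-terminal N (the right-hand side begins with the left-hand side itself).

S → ; x: starts with ';'
E → ; S: starts with ';'
E → x E: starts with x
S → ε: starts with ε
E → S e: starts with S
S → * x E: starts with '*'

No direct left recursion found.

Answer: No direct left recursion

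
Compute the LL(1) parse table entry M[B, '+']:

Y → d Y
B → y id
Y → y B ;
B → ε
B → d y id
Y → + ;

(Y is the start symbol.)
To find M[B, '+'], we find productions for B where '+' is in the predict set (PREDICT(N → α) = (FIRST(α) \ {ε}) ∪ (FOLLOW(N) if α ⇒* ε)).

Relevant sets:
  FOLLOW(B) = { ';' }

B → y id: PREDICT = { 'y' }
B → ε: PREDICT = { ';' }
B → d y id: PREDICT = { 'd' }

M[B, '+'] is empty (no production applies)

Answer: Empty (error entry)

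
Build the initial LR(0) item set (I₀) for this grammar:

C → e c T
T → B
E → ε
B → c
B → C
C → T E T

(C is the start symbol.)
{ [B → . C], [B → . c], [C → . T E T], [C → . e c T], [C' → . C], [T → . B] }

First, augment the grammar with C' → C
I₀ = CLOSURE({ [C' → . C] }):
  [C' → . C] has the dot before C: add [C → . e c T], [C → . T E T]
  [C → . T E T] has the dot before T: add [T → . B]
  [T → . B] has the dot before B: add [B → . c], [B → . C]
No further items can be added.

I₀ = { [B → . C], [B → . c], [C → . T E T], [C → . e c T], [C' → . C], [T → . B] }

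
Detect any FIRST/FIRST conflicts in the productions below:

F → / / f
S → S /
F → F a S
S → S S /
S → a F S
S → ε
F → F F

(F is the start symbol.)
Yes. F → '/' '/' f / F → F a S on { '/' }; F → '/' '/' f / F → F F on { '/' }; F → F a S / F → F F on { '/' }; S → S '/' / S → S S '/' on { '/', 'a' }; S → S '/' / S → a F S on { 'a' }; S → S S '/' / S → a F S on { 'a' }

FIRST sets of the non-terminals at (or reachable through a nullable prefix from) the front of some alternative:
  FIRST(F) = { '/' }
  FIRST(S) = { '/', 'a', ε }

Productions for F:
  F → / / f: FIRST = { '/' }
  F → F a S: FIRST = { '/' }
  F → F F: FIRST = { '/' }
Productions for S:
  S → S /: FIRST = { '/', 'a' }
  S → S S /: FIRST = { '/', 'a' }
  S → a F S: FIRST = { 'a' }
  S → ε: FIRST = { ε }

Conflict for F: F → / / f and F → F a S
  Overlap: { '/' }
Conflict for F: F → / / f and F → F F
  Overlap: { '/' }
Conflict for F: F → F a S and F → F F
  Overlap: { '/' }
Conflict for S: S → S / and S → S S /
  Overlap: { '/', 'a' }
Conflict for S: S → S / and S → a F S
  Overlap: { 'a' }
Conflict for S: S → S S / and S → a F S
  Overlap: { 'a' }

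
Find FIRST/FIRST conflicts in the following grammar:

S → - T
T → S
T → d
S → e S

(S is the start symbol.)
A FIRST/FIRST conflict occurs when two productions N → α and N → β for the same non-terminal have FIRST(α) ∩ FIRST(β) ≠ ∅ (with ε ∈ FIRST of a nullable right-hand side, so two nullable alternatives also conflict).

FIRST sets of the non-terminals at (or reachable through a nullable prefix from) the front of some alternative:
  FIRST(S) = { '-', 'e' }

Productions for S:
  S → - T: FIRST = { '-' }
  S → e S: FIRST = { 'e' }
Productions for T:
  T → S: FIRST = { '-', 'e' }
  T → d: FIRST = { 'd' }

All alternatives of each non-terminal have pairwise disjoint FIRST sets.

Answer: No FIRST/FIRST conflicts.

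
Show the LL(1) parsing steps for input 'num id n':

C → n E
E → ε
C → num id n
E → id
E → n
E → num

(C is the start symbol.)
Stack is shown with the top on the left.

Stack       Input       Action
------------------------------
C $         num id n $  output C → num id n
num id n $  num id n $  match 'num'
id n $      id n $      match 'id'
n $         n $         match 'n'
$           $           accept

The string is accepted.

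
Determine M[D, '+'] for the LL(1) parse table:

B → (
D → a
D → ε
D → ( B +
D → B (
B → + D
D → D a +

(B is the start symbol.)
D → ε, D → B (, D → D a +

To find M[D, '+'], we find productions for D where '+' is in the predict set (PREDICT(N → α) = (FIRST(α) \ {ε}) ∪ (FOLLOW(N) if α ⇒* ε)).

Relevant sets:
  FIRST(B) = { '(', '+' }
  FIRST(D) = { '(', '+', 'a', ε }
  FOLLOW(D) = { $, '(', '+', 'a' }

D → a: PREDICT = { 'a' }
D → ε: PREDICT = { $, '(', '+', 'a' }
  '+' is in predict set, so this production goes in M[D, '+']
D → ( B +: PREDICT = { '(' }
D → B (: PREDICT = { '(', '+' }
  '+' is in predict set, so this production goes in M[D, '+']
D → D a +: PREDICT = { '(', '+', 'a' }
  '+' is in predict set, so this production goes in M[D, '+']

M[D, '+'] = D → ε, D → B (, D → D a +  (a multiply-defined cell — the grammar is not LL(1))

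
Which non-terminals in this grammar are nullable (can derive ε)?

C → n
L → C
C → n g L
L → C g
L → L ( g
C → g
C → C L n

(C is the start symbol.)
A non-terminal is nullable if it can derive ε (the empty string): either it has an ε-production, or it has a production whose right-hand side consists entirely of nullable non-terminals.

There are no ε-productions, so no non-terminal can derive ε.
No non-terminals are nullable.

Answer: None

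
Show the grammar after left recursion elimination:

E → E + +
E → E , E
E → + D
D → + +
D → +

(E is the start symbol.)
E → + D E'
E' → + + E'
E' → , E E'
E' → ε
D → + +
D → +

E is directly left-recursive. The standard transformation for
  A → A α₁ | ... | A α_m | β₁ | ... | β_n
is
  A  → β₁ A' | ... | β_n A'
  A' → α₁ A' | ... | α_m A' | ε

E → + D becomes E → + D E'
E → E + + becomes E' → + + E'
E → E , E becomes E' → , E E'
Add E' → ε

Productions for other non-terminals are unchanged:
  D → + +
  D → +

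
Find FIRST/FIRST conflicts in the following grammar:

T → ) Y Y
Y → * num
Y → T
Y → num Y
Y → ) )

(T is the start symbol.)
Yes. Y → T / Y → ')' ')' on { ')' }

A FIRST/FIRST conflict occurs when two productions N → α and N → β for the same non-terminal have FIRST(α) ∩ FIRST(β) ≠ ∅ (with ε ∈ FIRST of a nullable right-hand side, so two nullable alternatives also conflict).

FIRST sets of the non-terminals at (or reachable through a nullable prefix from) the front of some alternative:
  FIRST(T) = { ')' }

Productions for Y:
  Y → * num: FIRST = { '*' }
  Y → T: FIRST = { ')' }
  Y → num Y: FIRST = { 'num' }
  Y → ) ): FIRST = { ')' }
T has only one production, so no FIRST/FIRST conflict is possible there.

Conflict for Y: Y → T and Y → ) )
  Overlap: { ')' }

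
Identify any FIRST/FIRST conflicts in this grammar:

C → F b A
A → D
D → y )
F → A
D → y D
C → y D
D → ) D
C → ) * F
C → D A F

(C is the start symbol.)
Yes. C → F b A / C → y D on { 'y' }; C → F b A / C → ')' '*' F on { ')' }; C → F b A / C → D A F on { ')', 'y' }; C → y D / C → D A F on { 'y' }; C → ')' '*' F / C → D A F on { ')' }; D → y ')' / D → y D on { 'y' }

FIRST sets of the non-terminals at (or reachable through a nullable prefix from) the front of some alternative:
  FIRST(F) = { ')', 'y' }
  FIRST(D) = { ')', 'y' }

Productions for C:
  C → F b A: FIRST = { ')', 'y' }
  C → y D: FIRST = { 'y' }
  C → ) * F: FIRST = { ')' }
  C → D A F: FIRST = { ')', 'y' }
Productions for D:
  D → y ): FIRST = { 'y' }
  D → y D: FIRST = { 'y' }
  D → ) D: FIRST = { ')' }
A, F have only one production, so no FIRST/FIRST conflict is possible there.

Conflict for C: C → F b A and C → y D
  Overlap: { 'y' }
Conflict for C: C → F b A and C → ) * F
  Overlap: { ')' }
Conflict for C: C → F b A and C → D A F
  Overlap: { ')', 'y' }
Conflict for C: C → y D and C → D A F
  Overlap: { 'y' }
Conflict for C: C → ) * F and C → D A F
  Overlap: { ')' }
Conflict for D: D → y ) and D → y D
  Overlap: { 'y' }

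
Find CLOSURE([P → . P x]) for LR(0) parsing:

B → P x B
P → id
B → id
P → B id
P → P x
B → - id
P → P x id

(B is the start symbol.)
Start with: [P → . P x]
  [P → . P x] has the dot before P: add [P → . id], [P → . B id], [P → . P x id]
  [P → . B id] has the dot before B: add [B → . P x B], [B → . id], [B → . - id]
No further items can be added.

CLOSURE = { [B → . - id], [B → . P x B], [B → . id], [P → . B id], [P → . P x id], [P → . P x], [P → . id] }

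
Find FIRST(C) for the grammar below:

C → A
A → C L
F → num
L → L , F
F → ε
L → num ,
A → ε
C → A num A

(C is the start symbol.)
{ 'num', ε }

FIRST sets of the other non-terminals involved (by the same procedure, iterated to a fixed point):
  FIRST(A) = { 'num', ε }

From C → A:
  - A is a non-terminal: add FIRST(A) \ {ε} = { 'num' }
    A is nullable and nothing follows, so the whole right-hand side can vanish: ε ∈ FIRST(C)
From C → A num A:
  - A is a non-terminal: add FIRST(A) \ {ε} = { 'num' }
    A is nullable, so continue to the next symbol
  - num is a terminal: add 'num' and stop

Collecting: FIRST(C) = { 'num', ε }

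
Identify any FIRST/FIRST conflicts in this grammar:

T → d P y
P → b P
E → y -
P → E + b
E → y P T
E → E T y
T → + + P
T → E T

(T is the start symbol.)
A FIRST/FIRST conflict occurs when two productions N → α and N → β for the same non-terminal have FIRST(α) ∩ FIRST(β) ≠ ∅ (with ε ∈ FIRST of a nullable right-hand side, so two nullable alternatives also conflict).

FIRST sets of the non-terminals at (or reachable through a nullable prefix from) the front of some alternative:
  FIRST(E) = { 'y' }

Productions for T:
  T → d P y: FIRST = { 'd' }
  T → + + P: FIRST = { '+' }
  T → E T: FIRST = { 'y' }
Productions for P:
  P → b P: FIRST = { 'b' }
  P → E + b: FIRST = { 'y' }
Productions for E:
  E → y -: FIRST = { 'y' }
  E → y P T: FIRST = { 'y' }
  E → E T y: FIRST = { 'y' }

Conflict for E: E → y - and E → y P T
  Overlap: { 'y' }
Conflict for E: E → y - and E → E T y
  Overlap: { 'y' }
Conflict for E: E → y P T and E → E T y
  Overlap: { 'y' }

Answer: Yes. E → y '-' / E → y P T on { 'y' }; E → y '-' / E → E T y on { 'y' }; E → y P T / E → E T y on { 'y' }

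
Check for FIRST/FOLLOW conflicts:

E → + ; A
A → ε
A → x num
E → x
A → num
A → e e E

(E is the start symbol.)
Nullable non-terminals: A.

A: nullable alternative(s) A → ε; FOLLOW(A) = { $ }
  A → ε: FIRST \ {ε} = { } — this is the only nullable alternative, skip
  A → x num: FIRST \ {ε} = { 'x' } — disjoint from FOLLOW(A)
  A → num: FIRST \ {ε} = { 'num' } — disjoint from FOLLOW(A)
  A → e e E: FIRST \ {ε} = { 'e' } — disjoint from FOLLOW(A)

E has no nullable alternative, so no FIRST/FOLLOW check is needed there.

No FIRST/FOLLOW conflicts found.

Answer: No FIRST/FOLLOW conflicts.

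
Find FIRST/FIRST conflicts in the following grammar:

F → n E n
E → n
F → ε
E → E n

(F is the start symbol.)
Yes. E → n / E → E n on { 'n' }

FIRST sets of the non-terminals at (or reachable through a nullable prefix from) the front of some alternative:
  FIRST(E) = { 'n' }

Productions for F:
  F → n E n: FIRST = { 'n' }
  F → ε: FIRST = { ε }
Productions for E:
  E → n: FIRST = { 'n' }
  E → E n: FIRST = { 'n' }

Conflict for E: E → n and E → E n
  Overlap: { 'n' }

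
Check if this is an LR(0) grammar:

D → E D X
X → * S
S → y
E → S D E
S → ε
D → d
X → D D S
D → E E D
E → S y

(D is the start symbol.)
A grammar is LR(0) if no state in the canonical LR(0) collection has:
  - both a shift item (dot before a terminal) and a complete item (shift-reduce conflict), or
  - two or more complete items (reduce-reduce conflict; the accept item [D' → D .] counts as a complete item here).

Augment with D' → D and build the canonical LR(0) collection (I0 = CLOSURE({[D' → . D]}), then GOTO on every symbol after a dot until no new states appear). It has 18 states:
  I0: { [D → . E D X], [D → . E E D], [D → . d], [D' → . D], [E → . S D E], [E → . S y], [S → . y], [S → .] }  — shift, reduce
  I1: { [D' → D .] }  — accept
  I2: { [D → . E D X], [D → . E E D], [D → . d], [D → E . D X], [D → E . E D], [E → . S D E], [E → . S y], [S → . y], [S → .] }  — shift, reduce
  I3: { [D → . E D X], [D → . E E D], [D → . d], [E → . S D E], [E → . S y], [E → S . D E], [E → S . y], [S → . y], [S → .] }  — shift, reduce
  I4: { [D → d .] }  — reduce
  I5: { [S → y .] }  — reduce
  I6: { [E → . S D E], [E → . S y], [E → S D . E], [S → . y], [S → .] }  — shift, reduce
  I7: { [E → S y .], [S → y .] }  — 2 reduces
  I8: { [E → S D E .] }  — reduce
  I9: { [D → . E D X], [D → . E E D], [D → . d], [D → E D . X], [E → . S D E], [E → . S y], [S → . y], [S → .], [X → . * S], [X → . D D S] }  — shift, reduce
  I10: { [D → . E D X], [D → . E E D], [D → . d], [D → E . D X], [D → E . E D], [D → E E . D], [E → . S D E], [E → . S y], [S → . y], [S → .] }  — shift, reduce
  I11: { [D → . E D X], [D → . E E D], [D → . d], [D → E D . X], [D → E E D .], [E → . S D E], [E → . S y], [S → . y], [S → .], [X → . * S], [X → . D D S] }  — shift, 2 reduces
  I12: { [S → . y], [S → .], [X → * . S] }  — shift, reduce
  I13: { [D → . E D X], [D → . E E D], [D → . d], [E → . S D E], [E → . S y], [S → . y], [S → .], [X → D . D S] }  — shift, reduce
  I14: { [D → E D X .] }  — reduce
  I15: { [S → . y], [S → .], [X → D D . S] }  — shift, reduce
  I16: { [X → D D S .] }  — reduce
  I17: { [X → * S .] }  — reduce

Conflict in state I0:
  Shift-reduce conflict between [S → .] and [D → . d]
So the grammar is NOT LR(0).

Answer: No. Shift-reduce conflict between [S → .] and [D → . d]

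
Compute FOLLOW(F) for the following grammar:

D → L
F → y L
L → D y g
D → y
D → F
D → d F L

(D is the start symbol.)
In D → F: F is at the end, add FOLLOW(D)
In D → d F L: F is followed by L, add FIRST(L) \ {ε} = { 'd', 'y' }

The FOLLOW sets referred to above (computed the same way, to a fixed point):
  FOLLOW(D) = { $, 'y' }

Taking the union: FOLLOW(F) = { $, 'd', 'y' }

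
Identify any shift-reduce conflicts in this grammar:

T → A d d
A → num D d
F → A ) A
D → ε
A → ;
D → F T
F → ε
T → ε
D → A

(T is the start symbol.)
A shift-reduce conflict occurs when an LR(0) state has both:
  - a complete (reduce) item [A → α .] (dot at the end), and
  - a shift item [B → β . c γ] (dot before a terminal).

Augment with T' → T and build the canonical LR(0) collection (I0 = CLOSURE({[T' → . T]}), then GOTO on every symbol after a dot until no new states appear). It has 14 states:
  I0: { [A → . ;], [A → . num D d], [T → . A d d], [T → .], [T' → . T] }  — shift, reduce
  I1: { [A → ; .] }  — reduce
  I2: { [T → A . d d] }  — shift
  I3: { [T' → T .] }  — accept
  I4: { [A → . ;], [A → . num D d], [A → num . D d], [D → . A], [D → . F T], [D → .], [F → . A ) A], [F → .] }  — shift, 2 reduces
  I5: { [D → A .], [F → A . ) A] }  — shift, reduce
  I6: { [A → num D . d] }  — shift
  I7: { [A → . ;], [A → . num D d], [D → F . T], [T → . A d d], [T → .] }  — shift, reduce
  I8: { [D → F T .] }  — reduce
  I9: { [A → num D d .] }  — reduce
  I10: { [A → . ;], [A → . num D d], [F → A ) . A] }  — shift
  I11: { [F → A ) A .] }  — reduce
  I12: { [T → A d . d] }  — shift
  I13: { [T → A d d .] }  — reduce

I0 contains reduce item [T → .] and shift items [A → . ;], [A → . num D d] — shift-reduce conflict.
I4 contains reduce items [D → .], [F → .] and shift items [A → . ;], [A → . num D d] — shift-reduce conflict.
I5 contains reduce item [D → A .] and shift item [F → A . ) A] — shift-reduce conflict.
I7 contains reduce item [T → .] and shift items [A → . ;], [A → . num D d] — shift-reduce conflict.

Answer: Yes — I0: [T → .] vs [A → . ;]; I4: [D → .] vs [A → . ;]; I5: [D → A .] vs [F → A . ) A]; I7: [T → .] vs [A → . ;]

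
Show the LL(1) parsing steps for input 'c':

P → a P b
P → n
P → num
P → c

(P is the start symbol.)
LL(1) parsing maintains a stack (initially the start symbol over $) and the input. At each step: if the stack top is a terminal, match it against the current input token; if it is a non-terminal N, replace it with the RHS of M[N, lookahead] (the unique production whose predict set contains the lookahead).

Stack is shown with the top on the left.

Stack  Input  Action
--------------------
P $    c $    output P → c
c $    c $    match 'c'
$      $      accept

The string is accepted.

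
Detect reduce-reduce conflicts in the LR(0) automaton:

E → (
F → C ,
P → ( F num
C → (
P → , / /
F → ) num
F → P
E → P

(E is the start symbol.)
No reduce-reduce conflicts

Augment with E' → E and build the canonical LR(0) collection (I0 = CLOSURE({[E' → . E]}), then GOTO on every symbol after a dot until no new states appear). It has 15 states:
  I0: { [E → . (], [E → . P], [E' → . E], [P → . ( F num], [P → . , / /] }  — shift
  I1: { [C → . (], [E → ( .], [F → . ) num], [F → . C ,], [F → . P], [P → ( . F num], [P → . ( F num], [P → . , / /] }  — shift, reduce
  I2: { [P → , . / /] }  — shift
  I3: { [E' → E .] }  — accept
  I4: { [E → P .] }  — reduce
  I5: { [P → , / . /] }  — shift
  I6: { [P → , / / .] }  — reduce
  I7: { [C → ( .], [C → . (], [F → . ) num], [F → . C ,], [F → . P], [P → ( . F num], [P → . ( F num], [P → . , / /] }  — shift, reduce
  I8: { [F → ) . num] }  — shift
  I9: { [F → C . ,] }  — shift
  I10: { [P → ( F . num] }  — shift
  I11: { [F → P .] }  — reduce
  I12: { [P → ( F num .] }  — reduce
  I13: { [F → C , .] }  — reduce
  I14: { [F → ) num .] }  — reduce

No state contains more than one complete item.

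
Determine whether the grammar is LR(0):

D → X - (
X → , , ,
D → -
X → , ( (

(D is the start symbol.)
Augment with D' → D and build the canonical LR(0) collection (I0 = CLOSURE({[D' → . D]}), then GOTO on every symbol after a dot until no new states appear). It has 11 states:
  I0: { [D → . -], [D → . X - (], [D' → . D], [X → . , ( (], [X → . , , ,] }  — shift
  I1: { [X → , . ( (], [X → , . , ,] }  — shift
  I2: { [D → - .] }  — reduce
  I3: { [D' → D .] }  — accept
  I4: { [D → X . - (] }  — shift
  I5: { [D → X - . (] }  — shift
  I6: { [D → X - ( .] }  — reduce
  I7: { [X → , ( . (] }  — shift
  I8: { [X → , , . ,] }  — shift
  I9: { [X → , , , .] }  — reduce
  I10: { [X → , ( ( .] }  — reduce

Every state is either a pure shift/goto state or contains exactly one complete item and nothing to shift — no conflicts. The grammar is LR(0).

Answer: Yes, the grammar is LR(0)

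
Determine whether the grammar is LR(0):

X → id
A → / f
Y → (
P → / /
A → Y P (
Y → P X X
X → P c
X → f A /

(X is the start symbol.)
Augment with X' → X and build the canonical LR(0) collection (I0 = CLOSURE({[X' → . X]}), then GOTO on every symbol after a dot until no new states appear). It has 19 states:
  I0: { [P → . / /], [X → . P c], [X → . f A /], [X → . id], [X' → . X] }  — shift
  I1: { [P → / . /] }  — shift
  I2: { [X → P . c] }  — shift
  I3: { [X' → X .] }  — accept
  I4: { [A → . / f], [A → . Y P (], [P → . / /], [X → f . A /], [Y → . (], [Y → . P X X] }  — shift
  I5: { [X → id .] }  — reduce
  I6: { [Y → ( .] }  — reduce
  I7: { [A → / . f], [P → / . /] }  — shift
  I8: { [X → f A . /] }  — shift
  I9: { [P → . / /], [X → . P c], [X → . f A /], [X → . id], [Y → P . X X] }  — shift
  I10: { [A → Y . P (], [P → . / /] }  — shift
  I11: { [A → Y P . (] }  — shift
  I12: { [A → Y P ( .] }  — reduce
  I13: { [P → . / /], [X → . P c], [X → . f A /], [X → . id], [Y → P X . X] }  — shift
  I14: { [Y → P X X .] }  — reduce
  I15: { [X → f A / .] }  — reduce
  I16: { [P → / / .] }  — reduce
  I17: { [A → / f .] }  — reduce
  I18: { [X → P c .] }  — reduce

Every state is either a pure shift/goto state or contains exactly one complete item and nothing to shift — no conflicts. The grammar is LR(0).

Answer: Yes, the grammar is LR(0)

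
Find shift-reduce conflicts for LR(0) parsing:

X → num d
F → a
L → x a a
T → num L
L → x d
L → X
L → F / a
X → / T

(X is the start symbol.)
Augment with X' → X and build the canonical LR(0) collection (I0 = CLOSURE({[X' → . X]}), then GOTO on every symbol after a dot until no new states appear). It has 17 states:
  I0: { [X → . / T], [X → . num d], [X' → . X] }  — shift
  I1: { [T → . num L], [X → / . T] }  — shift
  I2: { [X' → X .] }  — accept
  I3: { [X → num . d] }  — shift
  I4: { [X → num d .] }  — reduce
  I5: { [X → / T .] }  — reduce
  I6: { [F → . a], [L → . F / a], [L → . X], [L → . x a a], [L → . x d], [T → num . L], [X → . / T], [X → . num d] }  — shift
  I7: { [L → F . / a] }  — shift
  I8: { [T → num L .] }  — reduce
  I9: { [L → X .] }  — reduce
  I10: { [F → a .] }  — reduce
  I11: { [L → x . a a], [L → x . d] }  — shift
  I12: { [L → x a . a] }  — shift
  I13: { [L → x d .] }  — reduce
  I14: { [L → x a a .] }  — reduce
  I15: { [L → F / . a] }  — shift
  I16: { [L → F / a .] }  — reduce

No state contains both a complete item and a shift item.

Answer: No shift-reduce conflicts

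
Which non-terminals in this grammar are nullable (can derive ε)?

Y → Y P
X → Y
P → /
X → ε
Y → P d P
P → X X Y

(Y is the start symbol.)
A non-terminal is nullable if it can derive ε (the empty string): either it has an ε-production, or it has a production whose right-hand side consists entirely of nullable non-terminals.

ε-productions: X → ε
So X is immediately nullable.
No further non-terminal can be added: every production for the remaining non-terminals contains a terminal or a non-nullable non-terminal.
Nullable = { 'X' }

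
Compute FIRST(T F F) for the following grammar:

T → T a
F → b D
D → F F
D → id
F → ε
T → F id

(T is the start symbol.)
FIRST sets of the non-terminals involved (from the grammar, by fixed-point iteration):
  FIRST(T) = { 'b', 'id' }

To compute FIRST(T F F), process the symbols left to right:
Symbol T is a non-terminal. Add FIRST(T) \ {ε} = { 'b', 'id' }
T is not nullable (ε ∉ FIRST(T)), so stop here.
FIRST(T F F) = { 'b', 'id' }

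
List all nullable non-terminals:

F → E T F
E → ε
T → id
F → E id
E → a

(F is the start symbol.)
ε-productions: E → ε
So E is immediately nullable.
No further non-terminal can be added: every production for the remaining non-terminals contains a terminal or a non-nullable non-terminal.
Nullable = { 'E' }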